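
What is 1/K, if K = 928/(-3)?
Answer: -3/928 ≈ -0.0032328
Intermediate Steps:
K = -928/3 (K = 928*(-⅓) = -928/3 ≈ -309.33)
1/K = 1/(-928/3) = -3/928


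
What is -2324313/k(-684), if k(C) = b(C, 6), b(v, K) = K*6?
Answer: -258257/4 ≈ -64564.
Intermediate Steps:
b(v, K) = 6*K
k(C) = 36 (k(C) = 6*6 = 36)
-2324313/k(-684) = -2324313/36 = -2324313*1/36 = -258257/4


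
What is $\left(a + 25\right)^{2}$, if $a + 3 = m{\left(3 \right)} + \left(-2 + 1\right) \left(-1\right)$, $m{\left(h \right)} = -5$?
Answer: $324$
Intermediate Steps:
$a = -7$ ($a = -3 - \left(5 - \left(-2 + 1\right) \left(-1\right)\right) = -3 - 4 = -7$)
$\left(a + 25\right)^{2} = \left(-7 + 25\right)^{2} = 18^{2} = 324$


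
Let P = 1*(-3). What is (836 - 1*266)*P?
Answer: -1710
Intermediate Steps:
P = -3
(836 - 1*266)*P = (836 - 1*266)*(-3) = (836 - 266)*(-3) = 570*(-3) = -1710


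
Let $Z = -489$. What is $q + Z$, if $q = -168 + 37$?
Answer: $-620$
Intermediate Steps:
$q = -131$
$q + Z = -131 - 489 = -620$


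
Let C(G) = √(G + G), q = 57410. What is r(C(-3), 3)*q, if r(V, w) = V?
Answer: 57410*I*√6 ≈ 1.4063e+5*I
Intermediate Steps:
C(G) = √2*√G (C(G) = √(2*G) = √2*√G)
r(C(-3), 3)*q = (√2*√(-3))*57410 = (√2*(I*√3))*57410 = (I*√6)*57410 = 57410*I*√6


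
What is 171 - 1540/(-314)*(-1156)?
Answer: -863273/157 ≈ -5498.6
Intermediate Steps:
171 - 1540/(-314)*(-1156) = 171 - 1540*(-1/314)*(-1156) = 171 + (770/157)*(-1156) = 171 - 890120/157 = -863273/157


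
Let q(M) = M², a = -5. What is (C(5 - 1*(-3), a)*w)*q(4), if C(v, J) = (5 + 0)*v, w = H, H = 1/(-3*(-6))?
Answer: 320/9 ≈ 35.556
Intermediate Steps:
H = 1/18 ≈ 0.055556
w = 1/18 ≈ 0.055556
C(v, J) = 5*v
(C(5 - 1*(-3), a)*w)*q(4) = ((5*(5 - 1*(-3)))*(1/18))*4² = ((5*(5 + 3))*(1/18))*16 = ((5*8)*(1/18))*16 = (40*(1/18))*16 = (20/9)*16 = 320/9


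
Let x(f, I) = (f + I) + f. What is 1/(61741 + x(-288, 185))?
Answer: 1/61350 ≈ 1.6300e-5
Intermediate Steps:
x(f, I) = I + 2*f (x(f, I) = (I + f) + f = I + 2*f)
1/(61741 + x(-288, 185)) = 1/(61741 + (185 + 2*(-288))) = 1/(61741 + (185 - 576)) = 1/(61741 - 391) = 1/61350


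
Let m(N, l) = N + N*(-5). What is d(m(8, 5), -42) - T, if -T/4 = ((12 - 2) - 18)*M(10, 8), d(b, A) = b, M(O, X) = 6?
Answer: -224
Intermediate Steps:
m(N, l) = -4*N (m(N, l) = N - 5*N = -4*N)
T = 192 (T = -4*((12 - 2) - 18)*6 = -4*(10 - 18)*6 = -(-32)*6 = -4*(-48) = 192)
d(m(8, 5), -42) - T = -4*8 - 1*192 = -32 - 192 = -224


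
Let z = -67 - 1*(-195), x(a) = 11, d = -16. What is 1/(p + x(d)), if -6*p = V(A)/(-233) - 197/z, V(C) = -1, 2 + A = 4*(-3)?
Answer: 178944/2014157 ≈ 0.088843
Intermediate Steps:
A = -14 (A = -2 + 4*(-3) = -2 - 12 = -14)
z = 128 (z = -67 + 195 = 128)
p = 45773/178944 (p = -(-1/(-233) - 197/128)/6 = -(-1*(-1/233) - 197*1/128)/6 = -(1/233 - 197/128)/6 = -1/6*(-45773/29824) = 45773/178944 ≈ 0.25580)
1/(p + x(d)) = 1/(45773/178944 + 11) = 1/(2014157/178944) = 178944/2014157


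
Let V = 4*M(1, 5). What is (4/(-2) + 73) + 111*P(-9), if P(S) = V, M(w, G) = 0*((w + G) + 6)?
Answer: 71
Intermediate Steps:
M(w, G) = 0 (M(w, G) = 0*((G + w) + 6) = 0*(6 + G + w) = 0)
V = 0 (V = 4*0 = 0)
P(S) = 0
(4/(-2) + 73) + 111*P(-9) = (4/(-2) + 73) + 111*0 = (4*(-½) + 73) + 0 = (-2 + 73) + 0 = 71 + 0 = 71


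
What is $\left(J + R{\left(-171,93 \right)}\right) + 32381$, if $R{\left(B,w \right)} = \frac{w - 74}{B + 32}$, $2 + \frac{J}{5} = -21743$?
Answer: $- \frac{10611835}{139} \approx -76344.0$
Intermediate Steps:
$J = -108725$ ($J = -10 + 5 \left(-21743\right) = -10 - 108715 = -108725$)
$R{\left(B,w \right)} = \frac{-74 + w}{32 + B}$
$\left(J + R{\left(-171,93 \right)}\right) + 32381 = \left(-108725 + \frac{-74 + 93}{32 - 171}\right) + 32381 = \left(-108725 + \frac{1}{-139} \cdot 19\right) + 32381 = \left(-108725 - \frac{19}{139}\right) + 32381 = - \frac{15112794}{139} + 32381 = - \frac{10611835}{139}$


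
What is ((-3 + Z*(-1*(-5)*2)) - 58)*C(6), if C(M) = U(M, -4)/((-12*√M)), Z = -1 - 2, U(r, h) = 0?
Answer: 0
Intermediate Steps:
Z = -3
C(M) = 0 (C(M) = 0/((-12*√M)) = 0*(-1/(12*√M)) = 0)
((-3 + Z*(-1*(-5)*2)) - 58)*C(6) = ((-3 - 3*(-1*(-5))*2) - 58)*0 = ((-3 - 15*2) - 58)*0 = ((-3 - 3*10) - 58)*0 = ((-3 - 30) - 58)*0 = (-33 - 58)*0 = -91*0 = 0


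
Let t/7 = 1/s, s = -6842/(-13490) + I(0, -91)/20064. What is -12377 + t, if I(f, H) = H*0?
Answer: -42294502/3421 ≈ -12363.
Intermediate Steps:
I(f, H) = 0
s = 3421/6745 (s = -6842/(-13490) + 0/20064 = -6842*(-1/13490) + 0*(1/20064) = 3421/6745 + 0 = 3421/6745 ≈ 0.50719)
t = 47215/3421 (t = 7/(3421/6745) = 7*(6745/3421) = 47215/3421 ≈ 13.802)
-12377 + t = -12377 + 47215/3421 = -42294502/3421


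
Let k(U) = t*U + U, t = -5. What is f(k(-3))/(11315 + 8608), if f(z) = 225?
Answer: 75/6641 ≈ 0.011293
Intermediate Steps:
k(U) = -4*U (k(U) = -5*U + U = -4*U)
f(k(-3))/(11315 + 8608) = 225/(11315 + 8608) = 225/19923 = 225*(1/19923) = 75/6641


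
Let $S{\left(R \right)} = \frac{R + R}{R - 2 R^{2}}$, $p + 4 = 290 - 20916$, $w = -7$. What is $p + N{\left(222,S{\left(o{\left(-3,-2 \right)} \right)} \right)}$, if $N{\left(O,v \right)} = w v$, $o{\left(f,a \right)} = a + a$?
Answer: $- \frac{185684}{9} \approx -20632.0$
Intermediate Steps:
$o{\left(f,a \right)} = 2 a$
$p = -20630$ ($p = -4 + \left(290 - 20916\right) = -4 - 20626 = -20630$)
$S{\left(R \right)} = \frac{2 R}{R - 2 R^{2}}$
$N{\left(O,v \right)} = - 7 v$
$p + N{\left(222,S{\left(o{\left(-3,-2 \right)} \right)} \right)} = -20630 - 7 \left(- \frac{2}{-1 + 2 \cdot 2 \left(-2\right)}\right) = -20630 - 7 \left(- \frac{2}{-1 + 2 \left(-4\right)}\right) = -20630 - 7 \left(- \frac{2}{-1 - 8}\right) = -20630 - 7 \left(- \frac{2}{-9}\right) = -20630 - 7 \left(\left(-2\right) \left(- \frac{1}{9}\right)\right) = -20630 - \frac{14}{9} = - \frac{185684}{9}$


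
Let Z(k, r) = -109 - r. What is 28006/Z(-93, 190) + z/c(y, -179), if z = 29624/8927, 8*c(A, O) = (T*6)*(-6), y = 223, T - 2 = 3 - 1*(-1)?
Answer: -6759115750/72067671 ≈ -93.788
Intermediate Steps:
T = 6 (T = 2 + (3 - 1*(-1)) = 2 + (3 + 1) = 2 + 4 = 6)
c(A, O) = -27 (c(A, O) = ((6*6)*(-6))/8 = (36*(-6))/8 = (1/8)*(-216) = -27)
z = 29624/8927 (z = 29624*(1/8927) = 29624/8927 ≈ 3.3185)
28006/Z(-93, 190) + z/c(y, -179) = 28006/(-109 - 1*190) + (29624/8927)/(-27) = 28006/(-109 - 190) + (29624/8927)*(-1/27) = 28006/(-299) - 29624/241029 = 28006*(-1/299) - 29624/241029 = -28006/299 - 29624/241029 = -6759115750/72067671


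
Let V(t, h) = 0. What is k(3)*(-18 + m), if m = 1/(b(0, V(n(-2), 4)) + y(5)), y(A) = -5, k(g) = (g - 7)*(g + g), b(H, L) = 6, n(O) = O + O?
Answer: 408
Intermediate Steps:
n(O) = 2*O
k(g) = 2*g*(-7 + g) (k(g) = (-7 + g)*(2*g) = 2*g*(-7 + g))
m = 1 (m = 1/(6 - 5) = 1/1 = 1)
k(3)*(-18 + m) = (2*3*(-7 + 3))*(-18 + 1) = (2*3*(-4))*(-17) = -24*(-17) = 408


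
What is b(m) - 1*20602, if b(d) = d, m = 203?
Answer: -20399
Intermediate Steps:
b(m) - 1*20602 = 203 - 1*20602 = 203 - 20602 = -20399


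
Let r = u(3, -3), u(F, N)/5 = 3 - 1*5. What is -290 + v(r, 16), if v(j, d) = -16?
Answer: -306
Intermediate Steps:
u(F, N) = -10 (u(F, N) = 5*(3 - 1*5) = 5*(3 - 5) = 5*(-2) = -10)
r = -10
-290 + v(r, 16) = -290 - 16 = -306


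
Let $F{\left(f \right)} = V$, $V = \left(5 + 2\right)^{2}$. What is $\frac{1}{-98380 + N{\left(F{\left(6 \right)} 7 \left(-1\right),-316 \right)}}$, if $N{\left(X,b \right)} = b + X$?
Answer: $- \frac{1}{99039} \approx -1.0097 \cdot 10^{-5}$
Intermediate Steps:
$V = 49$ ($V = 7^{2} = 49$)
$F{\left(f \right)} = 49$
$N{\left(X,b \right)} = X + b$
$\frac{1}{-98380 + N{\left(F{\left(6 \right)} 7 \left(-1\right),-316 \right)}} = \frac{1}{-98380 + \left(49 \cdot 7 \left(-1\right) - 316\right)} = \frac{1}{-98380 + \left(343 \left(-1\right) - 316\right)} = \frac{1}{-98380 - 659} = \frac{1}{-99039} = - \frac{1}{99039}$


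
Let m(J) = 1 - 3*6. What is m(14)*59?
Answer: -1003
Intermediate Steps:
m(J) = -17 (m(J) = 1 - 18 = -17)
m(14)*59 = -17*59 = -1003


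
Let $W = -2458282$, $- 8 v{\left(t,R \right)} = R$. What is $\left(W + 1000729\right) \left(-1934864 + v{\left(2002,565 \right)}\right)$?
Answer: $\frac{22562158139781}{8} \approx 2.8203 \cdot 10^{12}$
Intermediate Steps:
$v{\left(t,R \right)} = - \frac{R}{8}$
$\left(W + 1000729\right) \left(-1934864 + v{\left(2002,565 \right)}\right) = \left(-2458282 + 1000729\right) \left(-1934864 - \frac{565}{8}\right) = - 1457553 \left(-1934864 - \frac{565}{8}\right) = \left(-1457553\right) \left(- \frac{15479477}{8}\right) = \frac{22562158139781}{8}$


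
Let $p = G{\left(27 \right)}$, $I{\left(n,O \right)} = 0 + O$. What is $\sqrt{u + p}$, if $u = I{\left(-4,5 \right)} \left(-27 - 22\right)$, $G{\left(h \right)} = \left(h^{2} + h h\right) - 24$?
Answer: $\sqrt{1189} \approx 34.482$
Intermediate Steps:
$I{\left(n,O \right)} = O$
$G{\left(h \right)} = -24 + 2 h^{2}$ ($G{\left(h \right)} = \left(h^{2} + h^{2}\right) - 24 = 2 h^{2} - 24 = -24 + 2 h^{2}$)
$u = -245$ ($u = 5 \left(-27 - 22\right) = 5 \left(-49\right) = -245$)
$p = 1434$ ($p = -24 + 2 \cdot 27^{2} = -24 + 2 \cdot 729 = -24 + 1458 = 1434$)
$\sqrt{u + p} = \sqrt{-245 + 1434} = \sqrt{1189}$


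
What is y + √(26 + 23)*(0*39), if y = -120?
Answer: -120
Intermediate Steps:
y + √(26 + 23)*(0*39) = -120 + √(26 + 23)*(0*39) = -120 + √49*0 = -120 + 7*0 = -120 + 0 = -120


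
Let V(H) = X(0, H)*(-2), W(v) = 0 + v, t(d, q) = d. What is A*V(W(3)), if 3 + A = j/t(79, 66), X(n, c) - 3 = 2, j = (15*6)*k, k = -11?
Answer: 12270/79 ≈ 155.32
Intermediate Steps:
j = -990 (j = (15*6)*(-11) = 90*(-11) = -990)
W(v) = v
X(n, c) = 5 (X(n, c) = 3 + 2 = 5)
V(H) = -10 (V(H) = 5*(-2) = -10)
A = -1227/79 (A = -3 - 990/79 = -1227/79 ≈ -15.532)
A*V(W(3)) = -1227/79*(-10) = 12270/79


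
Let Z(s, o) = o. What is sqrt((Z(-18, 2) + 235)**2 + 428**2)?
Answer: sqrt(239353) ≈ 489.24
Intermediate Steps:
sqrt((Z(-18, 2) + 235)**2 + 428**2) = sqrt((2 + 235)**2 + 428**2) = sqrt(237**2 + 183184) = sqrt(56169 + 183184) = sqrt(239353)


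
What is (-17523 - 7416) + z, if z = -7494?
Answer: -32433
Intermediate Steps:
(-17523 - 7416) + z = (-17523 - 7416) - 7494 = -24939 - 7494 = -32433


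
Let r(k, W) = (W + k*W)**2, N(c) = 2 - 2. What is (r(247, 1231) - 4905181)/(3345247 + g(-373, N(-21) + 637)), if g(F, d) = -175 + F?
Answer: 93195857763/3344699 ≈ 27864.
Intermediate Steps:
N(c) = 0
r(k, W) = (W + W*k)**2
(r(247, 1231) - 4905181)/(3345247 + g(-373, N(-21) + 637)) = (1231**2*(1 + 247)**2 - 4905181)/(3345247 + (-175 - 373)) = (1515361*248**2 - 4905181)/(3345247 - 548) = (1515361*61504 - 4905181)/3344699 = (93200762944 - 4905181)*(1/3344699) = 93195857763*(1/3344699) = 93195857763/3344699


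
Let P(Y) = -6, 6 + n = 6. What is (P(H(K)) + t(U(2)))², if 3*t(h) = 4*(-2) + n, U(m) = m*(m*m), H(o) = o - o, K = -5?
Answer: 676/9 ≈ 75.111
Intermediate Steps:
n = 0 (n = -6 + 6 = 0)
H(o) = 0
U(m) = m³ (U(m) = m*m² = m³)
t(h) = -8/3 (t(h) = (4*(-2) + 0)/3 = (-8 + 0)/3 = (⅓)*(-8) = -8/3)
(P(H(K)) + t(U(2)))² = (-6 - 8/3)² = (-26/3)² = 676/9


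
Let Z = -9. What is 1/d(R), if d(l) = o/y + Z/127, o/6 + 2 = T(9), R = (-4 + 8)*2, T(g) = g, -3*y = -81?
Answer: 1143/1697 ≈ 0.67354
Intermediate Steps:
y = 27 (y = -⅓*(-81) = 27)
R = 8 (R = 4*2 = 8)
o = 42 (o = -12 + 6*9 = -12 + 54 = 42)
d(l) = 1697/1143 (d(l) = 42/27 - 9/127 = 42*(1/27) - 9*1/127 = 14/9 - 9/127 = 1697/1143)
1/d(R) = 1/(1697/1143) = 1143/1697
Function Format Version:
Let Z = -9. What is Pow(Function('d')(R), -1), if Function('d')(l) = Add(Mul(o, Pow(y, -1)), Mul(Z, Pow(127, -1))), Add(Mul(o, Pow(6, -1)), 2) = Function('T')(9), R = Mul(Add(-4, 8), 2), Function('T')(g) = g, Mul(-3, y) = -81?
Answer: Rational(1143, 1697) ≈ 0.67354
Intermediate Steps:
y = 27 (y = Mul(Rational(-1, 3), -81) = 27)
R = 8 (R = Mul(4, 2) = 8)
o = 42 (o = Add(-12, Mul(6, 9)) = Add(-12, 54) = 42)
Function('d')(l) = Rational(1697, 1143) (Function('d')(l) = Add(Mul(42, Pow(27, -1)), Mul(-9, Pow(127, -1))) = Add(Mul(42, Rational(1, 27)), Mul(-9, Rational(1, 127))) = Add(Rational(14, 9), Rational(-9, 127)) = Rational(1697, 1143))
Pow(Function('d')(R), -1) = Pow(Rational(1697, 1143), -1) = Rational(1143, 1697)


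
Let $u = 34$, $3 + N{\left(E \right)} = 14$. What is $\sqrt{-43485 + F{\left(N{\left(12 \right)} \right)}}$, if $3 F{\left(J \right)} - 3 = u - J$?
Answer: $\frac{i \sqrt{391287}}{3} \approx 208.51 i$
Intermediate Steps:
$N{\left(E \right)} = 11$ ($N{\left(E \right)} = -3 + 14 = 11$)
$F{\left(J \right)} = \frac{37}{3} - \frac{J}{3}$ ($F{\left(J \right)} = 1 + \frac{34 - J}{3} = 1 - \left(- \frac{34}{3} + \frac{J}{3}\right) = \frac{37}{3} - \frac{J}{3}$)
$\sqrt{-43485 + F{\left(N{\left(12 \right)} \right)}} = \sqrt{-43485 + \left(\frac{37}{3} - \frac{11}{3}\right)} = \sqrt{-43485 + \frac{26}{3}} = \sqrt{- \frac{130429}{3}} = \frac{i \sqrt{391287}}{3}$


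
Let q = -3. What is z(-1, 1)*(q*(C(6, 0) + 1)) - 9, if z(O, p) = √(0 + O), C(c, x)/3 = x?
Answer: -9 - 3*I ≈ -9.0 - 3.0*I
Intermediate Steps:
C(c, x) = 3*x
z(O, p) = √O
z(-1, 1)*(q*(C(6, 0) + 1)) - 9 = √(-1)*(-3*(3*0 + 1)) - 9 = I*(-3*(0 + 1)) - 9 = I*(-3*1) - 9 = I*(-3) - 9 = -3*I - 9 = -9 - 3*I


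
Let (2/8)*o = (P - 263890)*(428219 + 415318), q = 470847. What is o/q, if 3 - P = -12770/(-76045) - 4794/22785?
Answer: -34283822461312045628/18129548604895 ≈ -1.8910e+6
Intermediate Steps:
P = 351443417/115512355 (P = 3 - (-12770/(-76045) - 4794/22785) = 3 - (-12770*(-1/76045) - 4794*1/22785) = 3 - (2554/15209 - 1598/7595) = 3 - 1*(-4906352/115512355) = 3 + 4906352/115512355 = 351443417/115512355 ≈ 3.0425)
o = -102851467383936136884/115512355 (o = 4*((351443417/115512355 - 263890)*(428219 + 415318)) = 4*(-30482203917533/115512355*843537) = 4*(-25712866845984034221/115512355) = -102851467383936136884/115512355 ≈ -8.9039e+11)
o/q = -102851467383936136884/115512355/470847 = -102851467383936136884/115512355*1/470847 = -34283822461312045628/18129548604895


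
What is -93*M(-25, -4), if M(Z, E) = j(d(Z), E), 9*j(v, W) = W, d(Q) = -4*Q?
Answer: 124/3 ≈ 41.333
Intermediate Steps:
j(v, W) = W/9
M(Z, E) = E/9
-93*M(-25, -4) = -31*(-4)/3 = -93*(-4/9) = 124/3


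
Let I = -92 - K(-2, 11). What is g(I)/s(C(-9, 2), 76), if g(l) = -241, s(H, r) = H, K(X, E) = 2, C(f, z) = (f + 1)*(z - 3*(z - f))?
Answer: -241/248 ≈ -0.97177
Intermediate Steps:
C(f, z) = (1 + f)*(-2*z + 3*f) (C(f, z) = (1 + f)*(z + (-3*z + 3*f)) = (1 + f)*(-2*z + 3*f))
I = -94 (I = -92 - 1*2 = -92 - 2 = -94)
g(I)/s(C(-9, 2), 76) = -241/(-2*2 + 3*(-9) + 3*(-9)**2 - 2*(-9)*2) = -241/(-4 - 27 + 3*81 + 36) = -241/(-4 - 27 + 243 + 36) = -241/248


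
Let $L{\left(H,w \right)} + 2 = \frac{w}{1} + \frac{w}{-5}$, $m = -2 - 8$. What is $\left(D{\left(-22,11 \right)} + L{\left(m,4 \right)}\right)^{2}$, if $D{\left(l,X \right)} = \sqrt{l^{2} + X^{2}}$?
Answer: $\frac{15161}{25} + \frac{132 \sqrt{5}}{5} \approx 665.47$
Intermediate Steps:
$D{\left(l,X \right)} = \sqrt{X^{2} + l^{2}}$
$m = -10$
$L{\left(H,w \right)} = -2 + \frac{4 w}{5}$ ($L{\left(H,w \right)} = -2 + \left(\frac{w}{1} + \frac{w}{-5}\right) = -2 + \left(w 1 + w \left(- \frac{1}{5}\right)\right) = -2 + \left(w - \frac{w}{5}\right) = -2 + \frac{4 w}{5}$)
$\left(D{\left(-22,11 \right)} + L{\left(m,4 \right)}\right)^{2} = \left(\sqrt{11^{2} + \left(-22\right)^{2}} + \left(-2 + \frac{4}{5} \cdot 4\right)\right)^{2} = \left(\sqrt{121 + 484} + \left(-2 + \frac{16}{5}\right)\right)^{2} = \left(\sqrt{605} + \frac{6}{5}\right)^{2} = \left(11 \sqrt{5} + \frac{6}{5}\right)^{2} = \left(\frac{6}{5} + 11 \sqrt{5}\right)^{2}$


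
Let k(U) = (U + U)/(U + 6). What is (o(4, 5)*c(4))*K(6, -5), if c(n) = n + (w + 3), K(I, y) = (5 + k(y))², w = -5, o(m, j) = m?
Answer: 200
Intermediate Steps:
k(U) = 2*U/(6 + U) (k(U) = (2*U)/(6 + U) = 2*U/(6 + U))
K(I, y) = (5 + 2*y/(6 + y))²
c(n) = -2 + n (c(n) = n + (-5 + 3) = n - 2 = -2 + n)
(o(4, 5)*c(4))*K(6, -5) = (4*(-2 + 4))*((30 + 7*(-5))²/(6 - 5)²) = (4*2)*((30 - 35)²/1²) = 8*(1*(-5)²) = 8*(1*25) = 8*25 = 200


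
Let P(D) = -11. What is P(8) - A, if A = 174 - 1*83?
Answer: -102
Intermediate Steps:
A = 91 (A = 174 - 83 = 91)
P(8) - A = -11 - 1*91 = -11 - 91 = -102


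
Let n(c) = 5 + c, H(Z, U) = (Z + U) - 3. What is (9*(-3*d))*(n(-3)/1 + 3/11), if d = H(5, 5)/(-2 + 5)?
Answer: -1575/11 ≈ -143.18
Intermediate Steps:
H(Z, U) = -3 + U + Z (H(Z, U) = (U + Z) - 3 = -3 + U + Z)
d = 7/3 (d = (-3 + 5 + 5)/(-2 + 5) = 7/3 ≈ 2.3333)
(9*(-3*d))*(n(-3)/1 + 3/11) = (9*(-3*7/3))*((5 - 3)/1 + 3/11) = (9*(-7))*(2*1 + 3*(1/11)) = -63*(2 + 3/11) = -63*25/11 = -1575/11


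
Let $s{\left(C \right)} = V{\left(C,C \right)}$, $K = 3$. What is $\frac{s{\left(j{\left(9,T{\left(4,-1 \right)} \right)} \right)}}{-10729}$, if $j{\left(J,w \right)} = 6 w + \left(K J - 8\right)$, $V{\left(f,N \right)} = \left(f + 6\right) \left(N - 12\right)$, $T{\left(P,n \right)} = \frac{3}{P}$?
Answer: $- \frac{1357}{42916} \approx -0.03162$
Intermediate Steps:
$V{\left(f,N \right)} = \left(-12 + N\right) \left(6 + f\right)$ ($V{\left(f,N \right)} = \left(6 + f\right) \left(-12 + N\right) = \left(-12 + N\right) \left(6 + f\right)$)
$j{\left(J,w \right)} = -8 + 3 J + 6 w$ ($j{\left(J,w \right)} = 6 w + \left(3 J - 8\right) = 6 w + \left(-8 + 3 J\right) = -8 + 3 J + 6 w$)
$s{\left(C \right)} = -72 + C^{2} - 6 C$ ($s{\left(C \right)} = -72 - 12 C + 6 C + C C = -72 - 12 C + 6 C + C^{2} = -72 + C^{2} - 6 C$)
$\frac{s{\left(j{\left(9,T{\left(4,-1 \right)} \right)} \right)}}{-10729} = \frac{-72 + \left(-8 + 3 \cdot 9 + 6 \cdot \frac{3}{4}\right)^{2} - 6 \left(-8 + 3 \cdot 9 + 6 \cdot \frac{3}{4}\right)}{-10729} = \left(-72 + \left(-8 + 27 + 6 \cdot 3 \cdot \frac{1}{4}\right)^{2} - 6 \left(-8 + 27 + 6 \cdot 3 \cdot \frac{1}{4}\right)\right) \left(- \frac{1}{10729}\right) = \left(-72 + \left(-8 + 27 + 6 \cdot \frac{3}{4}\right)^{2} - 6 \left(-8 + 27 + 6 \cdot \frac{3}{4}\right)\right) \left(- \frac{1}{10729}\right) = \left(-72 + \left(-8 + 27 + \frac{9}{2}\right)^{2} - 6 \left(-8 + 27 + \frac{9}{2}\right)\right) \left(- \frac{1}{10729}\right) = \left(-72 + \left(\frac{47}{2}\right)^{2} - 141\right) \left(- \frac{1}{10729}\right) = \left(-72 + \frac{2209}{4} - 141\right) \left(- \frac{1}{10729}\right) = \frac{1357}{4} \left(- \frac{1}{10729}\right) = - \frac{1357}{42916}$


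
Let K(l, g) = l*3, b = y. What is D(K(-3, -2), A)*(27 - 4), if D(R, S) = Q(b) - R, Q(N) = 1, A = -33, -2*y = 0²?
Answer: 230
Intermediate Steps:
y = 0 (y = -½*0² = -½*0 = 0)
b = 0
K(l, g) = 3*l
D(R, S) = 1 - R
D(K(-3, -2), A)*(27 - 4) = (1 - 3*(-3))*(27 - 4) = (1 - 1*(-9))*23 = (1 + 9)*23 = 10*23 = 230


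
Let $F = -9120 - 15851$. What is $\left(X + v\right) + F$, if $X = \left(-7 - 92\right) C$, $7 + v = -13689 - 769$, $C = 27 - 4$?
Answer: $-41713$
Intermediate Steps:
$C = 23$
$v = -14465$ ($v = -7 - 14458 = -14465$)
$F = -24971$ ($F = -9120 - 15851 = -24971$)
$X = -2277$ ($X = \left(-7 - 92\right) 23 = \left(-99\right) 23 = -2277$)
$\left(X + v\right) + F = \left(-2277 - 14465\right) - 24971 = -16742 - 24971 = -41713$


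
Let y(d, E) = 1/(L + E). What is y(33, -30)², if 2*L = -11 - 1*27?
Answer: 1/2401 ≈ 0.00041649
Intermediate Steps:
L = -19 (L = (-11 - 1*27)/2 = (-11 - 27)/2 = (½)*(-38) = -19)
y(d, E) = 1/(-19 + E)
y(33, -30)² = (1/(-19 - 30))² = (1/(-49))² = (-1/49)² = 1/2401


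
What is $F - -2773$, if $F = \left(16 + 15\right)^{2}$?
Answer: $3734$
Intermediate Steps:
$F = 961$ ($F = 31^{2} = 961$)
$F - -2773 = 961 - -2773 = 961 + 2773 = 3734$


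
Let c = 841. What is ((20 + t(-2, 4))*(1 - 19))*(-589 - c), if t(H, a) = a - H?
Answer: 669240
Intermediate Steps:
((20 + t(-2, 4))*(1 - 19))*(-589 - c) = ((20 + (4 - 1*(-2)))*(1 - 19))*(-589 - 1*841) = ((20 + (4 + 2))*(-18))*(-589 - 841) = ((20 + 6)*(-18))*(-1430) = (26*(-18))*(-1430) = -468*(-1430) = 669240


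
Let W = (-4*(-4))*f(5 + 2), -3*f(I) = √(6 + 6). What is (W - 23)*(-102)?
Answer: 2346 + 1088*√3 ≈ 4230.5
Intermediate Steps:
f(I) = -2*√3/3 (f(I) = -√(6 + 6)/3 = -2*√3/3)
W = -32*√3/3 (W = (-4*(-4))*(-2*√3/3) = 16*(-2*√3/3) = -32*√3/3 ≈ -18.475)
(W - 23)*(-102) = (-32*√3/3 - 23)*(-102) = (-23 - 32*√3/3)*(-102) = 2346 + 1088*√3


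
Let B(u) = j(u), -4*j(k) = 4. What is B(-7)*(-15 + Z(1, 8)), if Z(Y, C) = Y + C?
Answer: 6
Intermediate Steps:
j(k) = -1 (j(k) = -1/4*4 = -1)
Z(Y, C) = C + Y
B(u) = -1
B(-7)*(-15 + Z(1, 8)) = -(-15 + (8 + 1)) = -(-15 + 9) = -1*(-6) = 6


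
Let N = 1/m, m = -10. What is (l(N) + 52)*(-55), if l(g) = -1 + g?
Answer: -5599/2 ≈ -2799.5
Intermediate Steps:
N = -1/10 (N = 1/(-10) = -1/10 ≈ -0.10000)
(l(N) + 52)*(-55) = ((-1 - 1/10) + 52)*(-55) = (-11/10 + 52)*(-55) = (509/10)*(-55) = -5599/2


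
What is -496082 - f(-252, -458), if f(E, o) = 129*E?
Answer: -463574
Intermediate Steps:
-496082 - f(-252, -458) = -496082 - 129*(-252) = -496082 - 1*(-32508) = -496082 + 32508 = -463574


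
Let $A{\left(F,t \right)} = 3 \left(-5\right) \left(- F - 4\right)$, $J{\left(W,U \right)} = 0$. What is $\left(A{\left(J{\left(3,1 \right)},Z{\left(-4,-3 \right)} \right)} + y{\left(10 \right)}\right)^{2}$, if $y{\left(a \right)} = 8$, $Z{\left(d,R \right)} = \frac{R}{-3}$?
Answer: $4624$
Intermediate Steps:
$Z{\left(d,R \right)} = - \frac{R}{3}$ ($Z{\left(d,R \right)} = R \left(- \frac{1}{3}\right) = - \frac{R}{3}$)
$A{\left(F,t \right)} = 60 + 15 F$ ($A{\left(F,t \right)} = - 15 \left(-4 - F\right) = 60 + 15 F$)
$\left(A{\left(J{\left(3,1 \right)},Z{\left(-4,-3 \right)} \right)} + y{\left(10 \right)}\right)^{2} = \left(\left(60 + 15 \cdot 0\right) + 8\right)^{2} = \left(\left(60 + 0\right) + 8\right)^{2} = \left(60 + 8\right)^{2} = 68^{2} = 4624$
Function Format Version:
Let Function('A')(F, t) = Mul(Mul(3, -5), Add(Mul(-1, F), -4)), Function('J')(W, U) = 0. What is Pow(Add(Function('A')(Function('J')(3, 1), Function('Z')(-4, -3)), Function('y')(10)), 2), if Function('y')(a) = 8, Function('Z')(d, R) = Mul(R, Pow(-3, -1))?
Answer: 4624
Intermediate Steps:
Function('Z')(d, R) = Mul(Rational(-1, 3), R) (Function('Z')(d, R) = Mul(R, Rational(-1, 3)) = Mul(Rational(-1, 3), R))
Function('A')(F, t) = Add(60, Mul(15, F)) (Function('A')(F, t) = Mul(-15, Add(-4, Mul(-1, F))) = Add(60, Mul(15, F)))
Pow(Add(Function('A')(Function('J')(3, 1), Function('Z')(-4, -3)), Function('y')(10)), 2) = Pow(Add(Add(60, Mul(15, 0)), 8), 2) = Pow(Add(Add(60, 0), 8), 2) = Pow(Add(60, 8), 2) = Pow(68, 2) = 4624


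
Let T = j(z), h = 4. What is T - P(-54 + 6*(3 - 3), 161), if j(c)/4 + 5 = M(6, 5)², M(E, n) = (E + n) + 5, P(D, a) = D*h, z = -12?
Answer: 1220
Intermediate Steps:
P(D, a) = 4*D (P(D, a) = D*4 = 4*D)
M(E, n) = 5 + E + n
j(c) = 1004 (j(c) = -20 + 4*(5 + 6 + 5)² = -20 + 4*16² = -20 + 4*256 = -20 + 1024 = 1004)
T = 1004
T - P(-54 + 6*(3 - 3), 161) = 1004 - 4*(-54 + 6*(3 - 3)) = 1004 - 4*(-54 + 6*0) = 1004 - 4*(-54 + 0) = 1004 - 4*(-54) = 1004 - 1*(-216) = 1004 + 216 = 1220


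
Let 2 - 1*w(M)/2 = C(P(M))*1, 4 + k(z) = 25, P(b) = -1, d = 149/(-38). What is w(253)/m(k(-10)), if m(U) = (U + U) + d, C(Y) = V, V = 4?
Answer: -152/1447 ≈ -0.10504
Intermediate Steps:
d = -149/38 (d = 149*(-1/38) = -149/38 ≈ -3.9211)
k(z) = 21 (k(z) = -4 + 25 = 21)
C(Y) = 4
m(U) = -149/38 + 2*U (m(U) = (U + U) - 149/38 = 2*U - 149/38 = -149/38 + 2*U)
w(M) = -4 (w(M) = 4 - 8 = -4)
w(253)/m(k(-10)) = -4/(-149/38 + 2*21) = -4/(-149/38 + 42) = -4/1447/38 = -4*38/1447 = -152/1447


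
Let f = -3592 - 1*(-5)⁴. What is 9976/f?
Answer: -9976/4217 ≈ -2.3657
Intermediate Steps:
f = -4217 (f = -3592 - 1*625 = -3592 - 625 = -4217)
9976/f = 9976/(-4217) = 9976*(-1/4217) = -9976/4217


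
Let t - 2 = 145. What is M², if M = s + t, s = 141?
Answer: 82944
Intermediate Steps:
t = 147 (t = 2 + 145 = 147)
M = 288 (M = 141 + 147 = 288)
M² = 288² = 82944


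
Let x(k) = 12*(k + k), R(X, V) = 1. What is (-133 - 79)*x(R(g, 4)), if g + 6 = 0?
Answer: -5088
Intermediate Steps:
g = -6 (g = -6 + 0 = -6)
x(k) = 24*k (x(k) = 12*(2*k) = 24*k)
(-133 - 79)*x(R(g, 4)) = (-133 - 79)*(24*1) = -212*24 = -5088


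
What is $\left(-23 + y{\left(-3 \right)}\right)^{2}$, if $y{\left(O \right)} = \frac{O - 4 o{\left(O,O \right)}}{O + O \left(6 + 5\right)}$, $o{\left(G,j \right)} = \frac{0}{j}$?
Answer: $\frac{75625}{144} \approx 525.17$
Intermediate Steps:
$o{\left(G,j \right)} = 0$
$y{\left(O \right)} = \frac{1}{12}$ ($y{\left(O \right)} = \frac{O - 0}{O + O \left(6 + 5\right)} = \frac{O + 0}{O + O 11} = \frac{O}{O + 11 O} = \frac{O}{12 O} = O \frac{1}{12 O} = \frac{1}{12}$)
$\left(-23 + y{\left(-3 \right)}\right)^{2} = \left(-23 + \frac{1}{12}\right)^{2} = \left(- \frac{275}{12}\right)^{2} = \frac{75625}{144}$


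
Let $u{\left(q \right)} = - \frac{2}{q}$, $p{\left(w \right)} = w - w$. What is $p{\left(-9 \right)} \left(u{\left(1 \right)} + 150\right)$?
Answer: $0$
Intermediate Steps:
$p{\left(w \right)} = 0$
$p{\left(-9 \right)} \left(u{\left(1 \right)} + 150\right) = 0 \left(- \frac{2}{1} + 150\right) = 0 \left(\left(-2\right) 1 + 150\right) = 0 \left(-2 + 150\right) = 0 \cdot 148 = 0$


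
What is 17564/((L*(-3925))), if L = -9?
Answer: 17564/35325 ≈ 0.49721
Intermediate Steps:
17564/((L*(-3925))) = 17564/((-9*(-3925))) = 17564/35325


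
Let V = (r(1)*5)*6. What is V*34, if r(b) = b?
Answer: 1020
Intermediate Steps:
V = 30 (V = (1*5)*6 = 5*6 = 30)
V*34 = 30*34 = 1020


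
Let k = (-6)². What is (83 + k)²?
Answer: 14161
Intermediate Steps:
k = 36
(83 + k)² = (83 + 36)² = 119² = 14161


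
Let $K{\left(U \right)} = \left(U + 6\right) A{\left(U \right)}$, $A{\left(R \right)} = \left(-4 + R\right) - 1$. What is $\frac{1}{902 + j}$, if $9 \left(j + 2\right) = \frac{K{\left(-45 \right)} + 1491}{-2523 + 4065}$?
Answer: $\frac{4626}{4164547} \approx 0.0011108$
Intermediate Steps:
$A{\left(R \right)} = -5 + R$
$K{\left(U \right)} = \left(-5 + U\right) \left(6 + U\right)$ ($K{\left(U \right)} = \left(U + 6\right) \left(-5 + U\right) = \left(6 + U\right) \left(-5 + U\right) = \left(-5 + U\right) \left(6 + U\right)$)
$j = - \frac{8105}{4626}$ ($j = -2 + \frac{\left(\left(-5 - 45\right) \left(6 - 45\right) + 1491\right) \frac{1}{-2523 + 4065}}{9} = -2 + \frac{\left(\left(-50\right) \left(-39\right) + 1491\right) \frac{1}{1542}}{9} = -2 + \frac{\left(1950 + 1491\right) \frac{1}{1542}}{9} = -2 + \frac{3441 \cdot \frac{1}{1542}}{9} = -2 + \frac{1}{9} \cdot \frac{1147}{514} = -2 + \frac{1147}{4626} = - \frac{8105}{4626} \approx -1.7521$)
$\frac{1}{902 + j} = \frac{1}{902 - \frac{8105}{4626}} = \frac{1}{\frac{4164547}{4626}} = \frac{4626}{4164547}$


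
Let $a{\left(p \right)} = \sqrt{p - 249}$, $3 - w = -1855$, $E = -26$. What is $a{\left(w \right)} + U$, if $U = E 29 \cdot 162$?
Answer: $-122148 + \sqrt{1609} \approx -1.2211 \cdot 10^{5}$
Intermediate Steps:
$U = -122148$ ($U = \left(-26\right) 29 \cdot 162 = \left(-754\right) 162 = -122148$)
$w = 1858$ ($w = 3 - -1855 = 3 + 1855 = 1858$)
$a{\left(p \right)} = \sqrt{-249 + p}$
$a{\left(w \right)} + U = \sqrt{-249 + 1858} - 122148 = \sqrt{1609} - 122148 = -122148 + \sqrt{1609}$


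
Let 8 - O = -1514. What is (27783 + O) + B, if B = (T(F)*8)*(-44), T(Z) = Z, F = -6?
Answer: 31417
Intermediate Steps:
O = 1522 (O = 8 - 1*(-1514) = 8 + 1514 = 1522)
B = 2112 (B = -6*8*(-44) = -48*(-44) = 2112)
(27783 + O) + B = (27783 + 1522) + 2112 = 29305 + 2112 = 31417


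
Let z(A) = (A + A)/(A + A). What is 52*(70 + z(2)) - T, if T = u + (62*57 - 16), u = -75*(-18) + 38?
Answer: -1214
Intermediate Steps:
z(A) = 1 (z(A) = (2*A)/((2*A)) = (2*A)*(1/(2*A)) = 1)
u = 1388 (u = 1350 + 38 = 1388)
T = 4906 (T = 1388 + (62*57 - 16) = 1388 + (3534 - 16) = 1388 + 3518 = 4906)
52*(70 + z(2)) - T = 52*(70 + 1) - 1*4906 = 52*71 - 4906 = 3692 - 4906 = -1214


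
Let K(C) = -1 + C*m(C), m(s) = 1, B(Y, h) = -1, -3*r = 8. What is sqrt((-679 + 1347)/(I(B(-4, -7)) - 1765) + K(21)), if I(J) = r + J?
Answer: sqrt(138109874)/2653 ≈ 4.4297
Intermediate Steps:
r = -8/3 (r = -1/3*8 = -8/3 ≈ -2.6667)
I(J) = -8/3 + J
K(C) = -1 + C (K(C) = -1 + C*1 = -1 + C)
sqrt((-679 + 1347)/(I(B(-4, -7)) - 1765) + K(21)) = sqrt((-679 + 1347)/((-8/3 - 1) - 1765) + (-1 + 21)) = sqrt(668/(-11/3 - 1765) + 20) = sqrt(668/(-5306/3) + 20) = sqrt(668*(-3/5306) + 20) = sqrt(-1002/2653 + 20) = sqrt(52058/2653) = sqrt(138109874)/2653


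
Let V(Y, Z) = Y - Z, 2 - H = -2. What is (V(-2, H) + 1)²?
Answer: 25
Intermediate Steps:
H = 4 (H = 2 - 1*(-2) = 2 + 2 = 4)
(V(-2, H) + 1)² = ((-2 - 1*4) + 1)² = ((-2 - 4) + 1)² = (-6 + 1)² = (-5)² = 25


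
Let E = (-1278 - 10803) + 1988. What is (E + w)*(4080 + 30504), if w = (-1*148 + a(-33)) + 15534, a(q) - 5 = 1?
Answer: 183260616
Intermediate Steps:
a(q) = 6 (a(q) = 5 + 1 = 6)
E = -10093 (E = -12081 + 1988 = -10093)
w = 15392 (w = (-1*148 + 6) + 15534 = (-148 + 6) + 15534 = -142 + 15534 = 15392)
(E + w)*(4080 + 30504) = (-10093 + 15392)*(4080 + 30504) = 5299*34584 = 183260616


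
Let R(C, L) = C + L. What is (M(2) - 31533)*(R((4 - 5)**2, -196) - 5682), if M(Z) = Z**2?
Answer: 185295933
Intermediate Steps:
(M(2) - 31533)*(R((4 - 5)**2, -196) - 5682) = (2**2 - 31533)*(((4 - 5)**2 - 196) - 5682) = (4 - 31533)*(((-1)**2 - 196) - 5682) = -31529*((1 - 196) - 5682) = -31529*(-195 - 5682) = -31529*(-5877) = 185295933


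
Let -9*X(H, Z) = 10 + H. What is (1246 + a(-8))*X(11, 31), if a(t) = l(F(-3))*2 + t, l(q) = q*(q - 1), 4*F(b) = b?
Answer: -69475/24 ≈ -2894.8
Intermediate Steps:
X(H, Z) = -10/9 - H/9 (X(H, Z) = -(10 + H)/9 = -10/9 - H/9)
F(b) = b/4
l(q) = q*(-1 + q)
a(t) = 21/8 + t (a(t) = (((¼)*(-3))*(-1 + (¼)*(-3)))*2 + t = -3*(-1 - ¾)/4*2 + t = -¾*(-7/4)*2 + t = (21/16)*2 + t = 21/8 + t)
(1246 + a(-8))*X(11, 31) = (1246 + (21/8 - 8))*(-10/9 - ⅑*11) = (1246 - 43/8)*(-10/9 - 11/9) = (9925/8)*(-7/3) = -69475/24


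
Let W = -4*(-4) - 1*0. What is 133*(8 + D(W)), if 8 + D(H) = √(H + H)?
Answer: 532*√2 ≈ 752.36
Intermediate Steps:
W = 16 (W = 16 + 0 = 16)
D(H) = -8 + √2*√H (D(H) = -8 + √(H + H) = -8 + √(2*H) = -8 + √2*√H)
133*(8 + D(W)) = 133*(8 + (-8 + √2*√16)) = 133*(8 + (-8 + √2*4)) = 133*(8 + (-8 + 4*√2)) = 133*(4*√2) = 532*√2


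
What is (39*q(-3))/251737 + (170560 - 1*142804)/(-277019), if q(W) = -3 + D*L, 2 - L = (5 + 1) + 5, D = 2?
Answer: -7214090733/69735932003 ≈ -0.10345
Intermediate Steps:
L = -9 (L = 2 - ((5 + 1) + 5) = 2 - (6 + 5) = 2 - 1*11 = 2 - 11 = -9)
q(W) = -21 (q(W) = -3 + 2*(-9) = -3 - 18 = -21)
(39*q(-3))/251737 + (170560 - 1*142804)/(-277019) = (39*(-21))/251737 + (170560 - 1*142804)/(-277019) = -819*1/251737 + (170560 - 142804)*(-1/277019) = -819/251737 + 27756*(-1/277019) = -819/251737 - 27756/277019 = -7214090733/69735932003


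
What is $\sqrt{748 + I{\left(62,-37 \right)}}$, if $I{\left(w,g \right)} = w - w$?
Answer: $2 \sqrt{187} \approx 27.35$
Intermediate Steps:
$I{\left(w,g \right)} = 0$
$\sqrt{748 + I{\left(62,-37 \right)}} = \sqrt{748 + 0} = \sqrt{748} = 2 \sqrt{187}$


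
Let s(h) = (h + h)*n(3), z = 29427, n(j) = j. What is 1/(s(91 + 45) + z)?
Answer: 1/30243 ≈ 3.3066e-5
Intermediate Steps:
s(h) = 6*h (s(h) = (h + h)*3 = (2*h)*3 = 6*h)
1/(s(91 + 45) + z) = 1/(6*(91 + 45) + 29427) = 1/(6*136 + 29427) = 1/(816 + 29427) = 1/30243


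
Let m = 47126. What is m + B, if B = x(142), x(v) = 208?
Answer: 47334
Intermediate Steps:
B = 208
m + B = 47126 + 208 = 47334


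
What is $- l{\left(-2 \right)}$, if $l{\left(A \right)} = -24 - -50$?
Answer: $-26$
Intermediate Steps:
$l{\left(A \right)} = 26$ ($l{\left(A \right)} = -24 + 50 = 26$)
$- l{\left(-2 \right)} = \left(-1\right) 26 = -26$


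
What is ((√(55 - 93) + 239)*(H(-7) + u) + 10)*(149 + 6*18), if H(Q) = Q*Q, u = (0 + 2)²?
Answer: 3257989 + 13621*I*√38 ≈ 3.258e+6 + 83966.0*I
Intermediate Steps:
u = 4 (u = 2² = 4)
H(Q) = Q²
((√(55 - 93) + 239)*(H(-7) + u) + 10)*(149 + 6*18) = ((√(55 - 93) + 239)*((-7)² + 4) + 10)*(149 + 6*18) = ((√(-38) + 239)*(49 + 4) + 10)*(149 + 108) = ((I*√38 + 239)*53 + 10)*257 = ((239 + I*√38)*53 + 10)*257 = ((12667 + 53*I*√38) + 10)*257 = (12677 + 53*I*√38)*257 = 3257989 + 13621*I*√38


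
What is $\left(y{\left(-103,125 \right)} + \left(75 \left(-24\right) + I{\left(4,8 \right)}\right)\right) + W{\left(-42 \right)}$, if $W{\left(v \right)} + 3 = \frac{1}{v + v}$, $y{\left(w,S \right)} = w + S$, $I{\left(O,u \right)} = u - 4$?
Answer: $- \frac{149269}{84} \approx -1777.0$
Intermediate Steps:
$I{\left(O,u \right)} = -4 + u$ ($I{\left(O,u \right)} = u - 4 = -4 + u$)
$y{\left(w,S \right)} = S + w$
$W{\left(v \right)} = -3 + \frac{1}{2 v}$ ($W{\left(v \right)} = -3 + \frac{1}{v + v} = -3 + \frac{1}{2 v}$)
$\left(y{\left(-103,125 \right)} + \left(75 \left(-24\right) + I{\left(4,8 \right)}\right)\right) + W{\left(-42 \right)} = \left(\left(125 - 103\right) + \left(75 \left(-24\right) + \left(-4 + 8\right)\right)\right) - \left(3 - \frac{1}{2 \left(-42\right)}\right) = \left(22 + \left(-1800 + 4\right)\right) + \left(-3 + \frac{1}{2} \left(- \frac{1}{42}\right)\right) = \left(22 - 1796\right) - \frac{253}{84} = -1774 - \frac{253}{84} = - \frac{149269}{84}$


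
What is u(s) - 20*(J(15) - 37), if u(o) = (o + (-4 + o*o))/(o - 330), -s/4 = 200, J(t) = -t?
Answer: 268002/565 ≈ 474.34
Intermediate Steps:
s = -800 (s = -4*200 = -800)
u(o) = (-4 + o + o²)/(-330 + o) (u(o) = (o + (-4 + o²))/(-330 + o) = (-4 + o + o²)/(-330 + o))
u(s) - 20*(J(15) - 37) = (-4 - 800 + (-800)²)/(-330 - 800) - 20*(-1*15 - 37) = (-4 - 800 + 640000)/(-1130) - 20*(-15 - 37) = -1/1130*639196 - 20*(-52) = -319598/565 - 1*(-1040) = -319598/565 + 1040 = 268002/565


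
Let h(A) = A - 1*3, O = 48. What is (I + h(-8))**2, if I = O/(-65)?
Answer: 582169/4225 ≈ 137.79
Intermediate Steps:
I = -48/65 (I = 48/(-65) = 48*(-1/65) = -48/65 ≈ -0.73846)
h(A) = -3 + A (h(A) = A - 3 = -3 + A)
(I + h(-8))**2 = (-48/65 + (-3 - 8))**2 = (-48/65 - 11)**2 = (-763/65)**2 = 582169/4225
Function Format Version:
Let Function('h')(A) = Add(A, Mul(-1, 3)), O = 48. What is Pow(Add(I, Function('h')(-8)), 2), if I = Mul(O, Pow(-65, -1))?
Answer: Rational(582169, 4225) ≈ 137.79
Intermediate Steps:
I = Rational(-48, 65) (I = Mul(48, Pow(-65, -1)) = Mul(48, Rational(-1, 65)) = Rational(-48, 65) ≈ -0.73846)
Function('h')(A) = Add(-3, A) (Function('h')(A) = Add(A, -3) = Add(-3, A))
Pow(Add(I, Function('h')(-8)), 2) = Pow(Add(Rational(-48, 65), Add(-3, -8)), 2) = Pow(Add(Rational(-48, 65), -11), 2) = Pow(Rational(-763, 65), 2) = Rational(582169, 4225)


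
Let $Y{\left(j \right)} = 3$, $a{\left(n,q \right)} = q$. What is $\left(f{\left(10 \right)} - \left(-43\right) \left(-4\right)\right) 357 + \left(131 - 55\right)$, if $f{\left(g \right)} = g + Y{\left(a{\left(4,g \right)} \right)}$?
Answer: $-56687$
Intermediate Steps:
$f{\left(g \right)} = 3 + g$ ($f{\left(g \right)} = g + 3 = 3 + g$)
$\left(f{\left(10 \right)} - \left(-43\right) \left(-4\right)\right) 357 + \left(131 - 55\right) = \left(\left(3 + 10\right) - \left(-43\right) \left(-4\right)\right) 357 + \left(131 - 55\right) = \left(13 - 172\right) 357 + \left(131 - 55\right) = \left(13 - 172\right) 357 + 76 = \left(-159\right) 357 + 76 = -56763 + 76 = -56687$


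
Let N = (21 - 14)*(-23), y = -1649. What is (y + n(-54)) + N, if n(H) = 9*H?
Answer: -2296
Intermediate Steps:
N = -161 (N = 7*(-23) = -161)
(y + n(-54)) + N = (-1649 + 9*(-54)) - 161 = (-1649 - 486) - 161 = -2135 - 161 = -2296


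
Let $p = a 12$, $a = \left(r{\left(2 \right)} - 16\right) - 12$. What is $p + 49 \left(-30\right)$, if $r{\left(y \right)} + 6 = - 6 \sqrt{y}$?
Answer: $-1878 - 72 \sqrt{2} \approx -1979.8$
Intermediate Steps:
$r{\left(y \right)} = -6 - 6 \sqrt{y}$
$a = -34 - 6 \sqrt{2}$ ($a = \left(\left(-6 - 6 \sqrt{2}\right) - 16\right) - 12 = \left(-22 - 6 \sqrt{2}\right) - 12 = -34 - 6 \sqrt{2} \approx -42.485$)
$p = -408 - 72 \sqrt{2}$ ($p = \left(-34 - 6 \sqrt{2}\right) 12 = -408 - 72 \sqrt{2} \approx -509.82$)
$p + 49 \left(-30\right) = \left(-408 - 72 \sqrt{2}\right) + 49 \left(-30\right) = \left(-408 - 72 \sqrt{2}\right) - 1470 = -1878 - 72 \sqrt{2}$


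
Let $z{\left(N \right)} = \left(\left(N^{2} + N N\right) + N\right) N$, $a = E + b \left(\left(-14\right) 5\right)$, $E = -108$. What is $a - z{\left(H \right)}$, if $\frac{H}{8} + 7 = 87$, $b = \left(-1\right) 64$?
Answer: $-524693228$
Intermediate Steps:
$b = -64$
$H = 640$ ($H = -56 + 8 \cdot 87 = -56 + 696 = 640$)
$a = 4372$ ($a = -108 - 64 \left(\left(-14\right) 5\right) = -108 - -4480 = -108 + 4480 = 4372$)
$z{\left(N \right)} = N \left(N + 2 N^{2}\right)$ ($z{\left(N \right)} = \left(\left(N^{2} + N^{2}\right) + N\right) N = \left(2 N^{2} + N\right) N = \left(N + 2 N^{2}\right) N = N \left(N + 2 N^{2}\right)$)
$a - z{\left(H \right)} = 4372 - 640^{2} \left(1 + 2 \cdot 640\right) = 4372 - 409600 \left(1 + 1280\right) = 4372 - 409600 \cdot 1281 = 4372 - 524697600 = -524693228$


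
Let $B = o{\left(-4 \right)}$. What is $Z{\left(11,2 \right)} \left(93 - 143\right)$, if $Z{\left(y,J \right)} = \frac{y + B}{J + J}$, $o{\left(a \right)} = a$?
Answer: $- \frac{175}{2} \approx -87.5$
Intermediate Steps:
$B = -4$
$Z{\left(y,J \right)} = \frac{-4 + y}{2 J}$ ($Z{\left(y,J \right)} = \frac{y - 4}{J + J} = \frac{-4 + y}{2 J}$)
$Z{\left(11,2 \right)} \left(93 - 143\right) = \frac{-4 + 11}{2 \cdot 2} \left(93 - 143\right) = \frac{1}{2} \cdot \frac{1}{2} \cdot 7 \left(-50\right) = \frac{7}{4} \left(-50\right) = - \frac{175}{2}$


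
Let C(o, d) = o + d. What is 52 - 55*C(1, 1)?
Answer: -58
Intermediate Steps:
C(o, d) = d + o
52 - 55*C(1, 1) = 52 - 55*(1 + 1) = 52 - 55*2 = 52 - 110 = -58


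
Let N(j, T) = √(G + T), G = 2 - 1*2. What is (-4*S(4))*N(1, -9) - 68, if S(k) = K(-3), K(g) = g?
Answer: -68 + 36*I ≈ -68.0 + 36.0*I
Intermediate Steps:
G = 0 (G = 2 - 2 = 0)
S(k) = -3
N(j, T) = √T (N(j, T) = √(0 + T) = √T)
(-4*S(4))*N(1, -9) - 68 = (-4*(-3))*√(-9) - 68 = 12*(3*I) - 68 = 36*I - 68 = -68 + 36*I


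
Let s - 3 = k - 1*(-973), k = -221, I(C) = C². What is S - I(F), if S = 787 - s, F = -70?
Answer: -4868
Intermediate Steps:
s = 755 (s = 3 + (-221 - 1*(-973)) = 3 + (-221 + 973) = 3 + 752 = 755)
S = 32 (S = 787 - 1*755 = 787 - 755 = 32)
S - I(F) = 32 - 1*(-70)² = 32 - 1*4900 = 32 - 4900 = -4868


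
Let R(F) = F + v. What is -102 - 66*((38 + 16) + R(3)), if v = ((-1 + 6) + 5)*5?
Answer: -7164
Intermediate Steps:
v = 50 (v = (5 + 5)*5 = 10*5 = 50)
R(F) = 50 + F (R(F) = F + 50 = 50 + F)
-102 - 66*((38 + 16) + R(3)) = -102 - 66*((38 + 16) + (50 + 3)) = -102 - 66*(54 + 53) = -102 - 66*107 = -102 - 7062 = -7164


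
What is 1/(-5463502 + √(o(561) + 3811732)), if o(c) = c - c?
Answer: -2731751/14924925146136 - √952933/14924925146136 ≈ -1.8310e-7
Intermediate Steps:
o(c) = 0
1/(-5463502 + √(o(561) + 3811732)) = 1/(-5463502 + √(0 + 3811732)) = 1/(-5463502 + √3811732) = 1/(-5463502 + 2*√952933)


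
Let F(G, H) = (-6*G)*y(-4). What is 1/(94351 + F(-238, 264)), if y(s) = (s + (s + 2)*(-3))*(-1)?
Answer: 1/91495 ≈ 1.0930e-5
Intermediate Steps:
y(s) = 6 + 2*s (y(s) = (s + (2 + s)*(-3))*(-1) = (s + (-6 - 3*s))*(-1) = (-6 - 2*s)*(-1) = 6 + 2*s)
F(G, H) = 12*G (F(G, H) = (-6*G)*(6 + 2*(-4)) = (-6*G)*(6 - 8) = -6*G*(-2) = 12*G)
1/(94351 + F(-238, 264)) = 1/(94351 + 12*(-238)) = 1/(94351 - 2856) = 1/91495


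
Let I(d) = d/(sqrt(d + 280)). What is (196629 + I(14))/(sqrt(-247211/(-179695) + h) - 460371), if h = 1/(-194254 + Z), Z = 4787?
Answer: -342438504080479237315/801757403846894419147 - 5224638849007205*sqrt(6)/7215816634622049772323 - 65543*sqrt(177184923758025109970)/801757403846894419147 - 2*sqrt(265777385637037664955)/7215816634622049772323 ≈ -0.42711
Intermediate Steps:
I(d) = d/sqrt(280 + d) (I(d) = d/(sqrt(280 + d)) = d/sqrt(280 + d))
h = -1/189467 (h = 1/(-194254 + 4787) = 1/(-189467) = -1/189467 ≈ -5.2780e-6)
(196629 + I(14))/(sqrt(-247211/(-179695) + h) - 460371) = (196629 + 14/sqrt(280 + 14))/(sqrt(-247211/(-179695) - 1/189467) - 460371) = (196629 + 14/sqrt(294))/(sqrt(-247211*(-1/179695) - 1/189467) - 460371) = (196629 + 14*(sqrt(6)/42))/(sqrt(247211/179695 - 1/189467) - 460371) = (196629 + sqrt(6)/3)/(sqrt(46838146842/34046272565) - 460371) = (196629 + sqrt(6)/3)/(3*sqrt(177184923758025109970)/34046272565 - 460371) = (196629 + sqrt(6)/3)/(-460371 + 3*sqrt(177184923758025109970)/34046272565)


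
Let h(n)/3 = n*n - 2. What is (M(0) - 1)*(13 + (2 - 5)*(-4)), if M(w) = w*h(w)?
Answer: -25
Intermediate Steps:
h(n) = -6 + 3*n² (h(n) = 3*(n*n - 2) = 3*(n² - 2) = 3*(-2 + n²) = -6 + 3*n²)
M(w) = w*(-6 + 3*w²)
(M(0) - 1)*(13 + (2 - 5)*(-4)) = (3*0*(-2 + 0²) - 1)*(13 + (2 - 5)*(-4)) = (3*0*(-2 + 0) - 1)*(13 - 3*(-4)) = (3*0*(-2) - 1)*(13 + 12) = (0 - 1)*25 = -1*25 = -25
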